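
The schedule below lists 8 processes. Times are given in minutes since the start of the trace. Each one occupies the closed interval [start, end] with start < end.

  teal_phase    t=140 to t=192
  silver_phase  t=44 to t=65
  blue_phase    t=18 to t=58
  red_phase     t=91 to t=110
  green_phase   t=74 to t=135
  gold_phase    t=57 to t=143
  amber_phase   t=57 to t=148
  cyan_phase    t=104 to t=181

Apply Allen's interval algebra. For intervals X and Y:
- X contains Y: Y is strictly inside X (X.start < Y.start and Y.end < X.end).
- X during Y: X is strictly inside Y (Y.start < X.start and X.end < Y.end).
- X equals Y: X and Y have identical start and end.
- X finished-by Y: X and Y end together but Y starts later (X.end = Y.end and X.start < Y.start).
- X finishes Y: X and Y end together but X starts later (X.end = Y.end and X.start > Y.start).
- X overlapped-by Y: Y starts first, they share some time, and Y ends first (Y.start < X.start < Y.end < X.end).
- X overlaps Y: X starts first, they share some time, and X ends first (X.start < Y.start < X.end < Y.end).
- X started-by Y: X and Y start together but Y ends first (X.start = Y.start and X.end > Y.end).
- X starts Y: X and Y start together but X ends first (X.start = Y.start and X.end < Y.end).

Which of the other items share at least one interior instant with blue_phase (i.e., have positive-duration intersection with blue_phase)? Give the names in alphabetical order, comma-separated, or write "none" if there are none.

amber_phase, gold_phase, silver_phase

Target blue_phase = [t=18, t=58].
amber_phase [t=57, t=148] → overlapped-by → yes.
cyan_phase [t=104, t=181] → after → no.
gold_phase [t=57, t=143] → overlapped-by → yes.
green_phase [t=74, t=135] → after → no.
red_phase [t=91, t=110] → after → no.
silver_phase [t=44, t=65] → overlapped-by → yes.
teal_phase [t=140, t=192] → after → no.
Result: amber_phase, gold_phase, silver_phase.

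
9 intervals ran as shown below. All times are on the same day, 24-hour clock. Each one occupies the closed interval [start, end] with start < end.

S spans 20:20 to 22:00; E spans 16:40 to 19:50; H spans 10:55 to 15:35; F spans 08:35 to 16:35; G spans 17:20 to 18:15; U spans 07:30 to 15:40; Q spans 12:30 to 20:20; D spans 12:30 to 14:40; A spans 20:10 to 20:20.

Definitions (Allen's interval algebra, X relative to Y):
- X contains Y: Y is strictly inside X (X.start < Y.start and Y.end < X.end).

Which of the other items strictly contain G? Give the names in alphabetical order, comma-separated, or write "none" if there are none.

E, Q

Target G = [17:20, 18:15].
A [20:10, 20:20] → after → no.
D [12:30, 14:40] → before → no.
E [16:40, 19:50] → contains → yes.
F [08:35, 16:35] → before → no.
H [10:55, 15:35] → before → no.
Q [12:30, 20:20] → contains → yes.
S [20:20, 22:00] → after → no.
U [07:30, 15:40] → before → no.
Result: E, Q.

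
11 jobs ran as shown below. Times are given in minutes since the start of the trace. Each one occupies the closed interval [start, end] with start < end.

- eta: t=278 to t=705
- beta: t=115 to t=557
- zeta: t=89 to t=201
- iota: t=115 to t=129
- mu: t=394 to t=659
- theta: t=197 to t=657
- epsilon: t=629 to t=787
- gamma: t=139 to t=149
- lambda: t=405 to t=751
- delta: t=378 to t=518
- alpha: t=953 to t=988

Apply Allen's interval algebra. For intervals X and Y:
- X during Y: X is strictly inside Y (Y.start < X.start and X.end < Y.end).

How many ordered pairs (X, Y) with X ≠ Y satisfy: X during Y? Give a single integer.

7

Checking all 110 ordered pairs for relation 'during'; matching pairs in alphabetical order:
(delta, beta): delta during beta ✓
(delta, eta): delta during eta ✓
(delta, theta): delta during theta ✓
(gamma, beta): gamma during beta ✓
(gamma, zeta): gamma during zeta ✓
(iota, zeta): iota during zeta ✓
(mu, eta): mu during eta ✓
Count: 7.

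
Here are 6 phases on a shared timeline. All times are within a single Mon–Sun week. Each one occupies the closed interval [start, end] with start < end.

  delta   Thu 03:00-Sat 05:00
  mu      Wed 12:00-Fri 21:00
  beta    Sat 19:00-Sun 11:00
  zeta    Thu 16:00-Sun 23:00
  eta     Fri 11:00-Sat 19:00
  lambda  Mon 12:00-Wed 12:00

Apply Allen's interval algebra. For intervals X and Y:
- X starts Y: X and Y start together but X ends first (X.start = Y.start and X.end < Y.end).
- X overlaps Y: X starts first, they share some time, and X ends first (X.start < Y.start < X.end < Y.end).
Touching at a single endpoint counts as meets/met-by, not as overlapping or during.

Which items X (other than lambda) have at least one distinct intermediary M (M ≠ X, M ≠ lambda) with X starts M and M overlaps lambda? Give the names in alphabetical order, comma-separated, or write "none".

Target lambda = [Mon 12:00, Wed 12:00].
Intermediaries M with M overlaps lambda: none.
Union: none.

none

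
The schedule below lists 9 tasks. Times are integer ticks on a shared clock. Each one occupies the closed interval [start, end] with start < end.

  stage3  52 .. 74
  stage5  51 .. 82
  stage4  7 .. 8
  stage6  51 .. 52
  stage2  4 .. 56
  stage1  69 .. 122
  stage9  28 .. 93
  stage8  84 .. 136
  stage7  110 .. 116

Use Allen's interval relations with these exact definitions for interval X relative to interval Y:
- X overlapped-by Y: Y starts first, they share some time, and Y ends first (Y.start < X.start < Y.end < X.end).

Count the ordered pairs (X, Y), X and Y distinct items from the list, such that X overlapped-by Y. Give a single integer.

Checking all 72 ordered pairs for relation 'overlapped-by'; matching pairs in alphabetical order:
(stage1, stage3): stage1 overlapped-by stage3 ✓
(stage1, stage5): stage1 overlapped-by stage5 ✓
(stage1, stage9): stage1 overlapped-by stage9 ✓
(stage3, stage2): stage3 overlapped-by stage2 ✓
(stage5, stage2): stage5 overlapped-by stage2 ✓
(stage8, stage1): stage8 overlapped-by stage1 ✓
(stage8, stage9): stage8 overlapped-by stage9 ✓
(stage9, stage2): stage9 overlapped-by stage2 ✓
Count: 8.

8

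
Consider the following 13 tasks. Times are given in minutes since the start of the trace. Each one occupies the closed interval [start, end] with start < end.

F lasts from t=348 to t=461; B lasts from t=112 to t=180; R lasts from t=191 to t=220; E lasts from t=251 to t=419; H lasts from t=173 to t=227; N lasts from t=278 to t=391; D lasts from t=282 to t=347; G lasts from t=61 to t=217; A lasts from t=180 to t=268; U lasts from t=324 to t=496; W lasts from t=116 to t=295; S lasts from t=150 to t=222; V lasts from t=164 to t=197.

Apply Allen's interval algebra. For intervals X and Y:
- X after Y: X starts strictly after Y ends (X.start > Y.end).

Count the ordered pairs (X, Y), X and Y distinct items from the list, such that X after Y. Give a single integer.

Checking all 156 ordered pairs for relation 'after'; matching pairs in alphabetical order:
(D, A): D after A ✓
(D, B): D after B ✓
(D, G): D after G ✓
(D, H): D after H ✓
(D, R): D after R ✓
(D, S): D after S ✓
(D, V): D after V ✓
(E, B): E after B ✓
(E, G): E after G ✓
(E, H): E after H ✓
(E, R): E after R ✓
(E, S): E after S ✓
(E, V): E after V ✓
(F, A): F after A ✓
(F, B): F after B ✓
(F, D): F after D ✓
(F, G): F after G ✓
(F, H): F after H ✓
(F, R): F after R ✓
(F, S): F after S ✓
(F, V): F after V ✓
(F, W): F after W ✓
(N, A): N after A ✓
(N, B): N after B ✓
... plus 14 further pairs not listed.
Count: 38.

38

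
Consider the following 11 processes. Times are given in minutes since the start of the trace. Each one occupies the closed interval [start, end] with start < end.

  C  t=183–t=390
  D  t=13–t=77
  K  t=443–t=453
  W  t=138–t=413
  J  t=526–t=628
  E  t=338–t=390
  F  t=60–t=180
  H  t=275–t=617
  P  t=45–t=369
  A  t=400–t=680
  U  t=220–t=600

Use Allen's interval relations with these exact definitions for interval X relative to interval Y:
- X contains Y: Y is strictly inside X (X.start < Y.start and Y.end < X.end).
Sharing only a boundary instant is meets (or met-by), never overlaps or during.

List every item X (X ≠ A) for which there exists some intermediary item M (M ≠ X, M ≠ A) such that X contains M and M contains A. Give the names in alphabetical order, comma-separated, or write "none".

Target A = [t=400, t=680].
Intermediaries M with M contains A: none.
Union: none.

none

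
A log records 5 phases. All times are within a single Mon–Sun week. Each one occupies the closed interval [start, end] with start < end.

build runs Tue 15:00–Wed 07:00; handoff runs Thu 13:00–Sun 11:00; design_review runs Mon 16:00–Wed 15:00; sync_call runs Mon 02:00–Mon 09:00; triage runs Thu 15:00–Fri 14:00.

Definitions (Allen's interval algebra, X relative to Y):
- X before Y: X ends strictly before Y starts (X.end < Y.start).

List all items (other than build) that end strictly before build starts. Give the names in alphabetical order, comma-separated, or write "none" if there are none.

sync_call

Target build = [Tue 15:00, Wed 07:00].
design_review [Mon 16:00, Wed 15:00] → contains → no.
handoff [Thu 13:00, Sun 11:00] → after → no.
sync_call [Mon 02:00, Mon 09:00] → before → yes.
triage [Thu 15:00, Fri 14:00] → after → no.
Result: sync_call.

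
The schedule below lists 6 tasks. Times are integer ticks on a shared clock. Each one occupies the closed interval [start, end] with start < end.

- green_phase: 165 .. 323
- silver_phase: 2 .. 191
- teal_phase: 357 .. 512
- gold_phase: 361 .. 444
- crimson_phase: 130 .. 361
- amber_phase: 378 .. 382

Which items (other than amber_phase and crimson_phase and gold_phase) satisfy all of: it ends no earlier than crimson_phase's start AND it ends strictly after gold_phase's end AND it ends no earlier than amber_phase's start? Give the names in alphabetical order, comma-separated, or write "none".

teal_phase

Conditions: its end is no earlier than crimson_phase's start (X.end >= 130) AND its end is strictly after gold_phase's end (X.end > 444) AND its end is no earlier than amber_phase's start (X.end >= 378).
green_phase: end 323 >= 130? ✓; end 323 > 444? ✗; end 323 >= 378? ✗ → no.
silver_phase: end 191 >= 130? ✓; end 191 > 444? ✗; end 191 >= 378? ✗ → no.
teal_phase: end 512 >= 130? ✓; end 512 > 444? ✓; end 512 >= 378? ✓ → yes.
Result: teal_phase.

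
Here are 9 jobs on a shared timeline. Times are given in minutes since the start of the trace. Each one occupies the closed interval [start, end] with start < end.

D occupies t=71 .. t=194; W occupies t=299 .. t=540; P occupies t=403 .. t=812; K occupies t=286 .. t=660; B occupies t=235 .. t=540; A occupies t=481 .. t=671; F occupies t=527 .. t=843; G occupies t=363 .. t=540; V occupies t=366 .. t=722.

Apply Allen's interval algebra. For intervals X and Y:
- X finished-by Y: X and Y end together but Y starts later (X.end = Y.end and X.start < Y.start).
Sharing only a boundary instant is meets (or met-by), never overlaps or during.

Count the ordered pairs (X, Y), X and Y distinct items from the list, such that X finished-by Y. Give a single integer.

Checking all 72 ordered pairs for relation 'finished-by'; matching pairs in alphabetical order:
(B, G): B finished-by G ✓
(B, W): B finished-by W ✓
(W, G): W finished-by G ✓
Count: 3.

3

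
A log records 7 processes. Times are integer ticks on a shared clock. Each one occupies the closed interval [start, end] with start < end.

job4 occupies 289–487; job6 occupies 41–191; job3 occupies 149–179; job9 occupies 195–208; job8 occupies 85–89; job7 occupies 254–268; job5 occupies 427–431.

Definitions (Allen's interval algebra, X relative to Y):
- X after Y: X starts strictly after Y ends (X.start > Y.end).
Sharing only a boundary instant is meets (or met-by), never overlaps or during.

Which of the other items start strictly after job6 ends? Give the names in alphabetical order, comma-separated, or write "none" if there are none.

job4, job5, job7, job9

Target job6 = [41, 191].
job3 [149, 179] → during → no.
job4 [289, 487] → after → yes.
job5 [427, 431] → after → yes.
job7 [254, 268] → after → yes.
job8 [85, 89] → during → no.
job9 [195, 208] → after → yes.
Result: job4, job5, job7, job9.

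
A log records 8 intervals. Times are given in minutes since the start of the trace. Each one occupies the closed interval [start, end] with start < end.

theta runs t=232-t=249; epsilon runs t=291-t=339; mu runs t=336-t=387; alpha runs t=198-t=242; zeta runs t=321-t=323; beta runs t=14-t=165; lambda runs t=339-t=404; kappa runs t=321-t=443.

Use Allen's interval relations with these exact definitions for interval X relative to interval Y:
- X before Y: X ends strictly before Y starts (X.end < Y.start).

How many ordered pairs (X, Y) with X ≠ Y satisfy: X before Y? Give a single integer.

Checking all 56 ordered pairs for relation 'before'; matching pairs in alphabetical order:
(alpha, epsilon): alpha before epsilon ✓
(alpha, kappa): alpha before kappa ✓
(alpha, lambda): alpha before lambda ✓
(alpha, mu): alpha before mu ✓
(alpha, zeta): alpha before zeta ✓
(beta, alpha): beta before alpha ✓
(beta, epsilon): beta before epsilon ✓
(beta, kappa): beta before kappa ✓
(beta, lambda): beta before lambda ✓
(beta, mu): beta before mu ✓
(beta, theta): beta before theta ✓
(beta, zeta): beta before zeta ✓
(theta, epsilon): theta before epsilon ✓
(theta, kappa): theta before kappa ✓
(theta, lambda): theta before lambda ✓
(theta, mu): theta before mu ✓
(theta, zeta): theta before zeta ✓
(zeta, lambda): zeta before lambda ✓
(zeta, mu): zeta before mu ✓
Count: 19.

19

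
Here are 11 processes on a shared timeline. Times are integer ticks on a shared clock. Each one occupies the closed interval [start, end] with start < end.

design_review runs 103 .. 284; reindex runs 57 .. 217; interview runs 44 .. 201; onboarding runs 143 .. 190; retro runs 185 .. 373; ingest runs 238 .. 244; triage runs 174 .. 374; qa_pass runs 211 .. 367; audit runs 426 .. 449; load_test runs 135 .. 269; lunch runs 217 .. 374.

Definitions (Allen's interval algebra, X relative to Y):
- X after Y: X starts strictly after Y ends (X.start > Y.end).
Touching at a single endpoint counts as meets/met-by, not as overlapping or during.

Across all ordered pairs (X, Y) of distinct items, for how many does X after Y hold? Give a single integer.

17

Checking all 110 ordered pairs for relation 'after'; matching pairs in alphabetical order:
(audit, design_review): audit after design_review ✓
(audit, ingest): audit after ingest ✓
(audit, interview): audit after interview ✓
(audit, load_test): audit after load_test ✓
(audit, lunch): audit after lunch ✓
(audit, onboarding): audit after onboarding ✓
(audit, qa_pass): audit after qa_pass ✓
(audit, reindex): audit after reindex ✓
(audit, retro): audit after retro ✓
(audit, triage): audit after triage ✓
(ingest, interview): ingest after interview ✓
(ingest, onboarding): ingest after onboarding ✓
(ingest, reindex): ingest after reindex ✓
(lunch, interview): lunch after interview ✓
(lunch, onboarding): lunch after onboarding ✓
(qa_pass, interview): qa_pass after interview ✓
(qa_pass, onboarding): qa_pass after onboarding ✓
Count: 17.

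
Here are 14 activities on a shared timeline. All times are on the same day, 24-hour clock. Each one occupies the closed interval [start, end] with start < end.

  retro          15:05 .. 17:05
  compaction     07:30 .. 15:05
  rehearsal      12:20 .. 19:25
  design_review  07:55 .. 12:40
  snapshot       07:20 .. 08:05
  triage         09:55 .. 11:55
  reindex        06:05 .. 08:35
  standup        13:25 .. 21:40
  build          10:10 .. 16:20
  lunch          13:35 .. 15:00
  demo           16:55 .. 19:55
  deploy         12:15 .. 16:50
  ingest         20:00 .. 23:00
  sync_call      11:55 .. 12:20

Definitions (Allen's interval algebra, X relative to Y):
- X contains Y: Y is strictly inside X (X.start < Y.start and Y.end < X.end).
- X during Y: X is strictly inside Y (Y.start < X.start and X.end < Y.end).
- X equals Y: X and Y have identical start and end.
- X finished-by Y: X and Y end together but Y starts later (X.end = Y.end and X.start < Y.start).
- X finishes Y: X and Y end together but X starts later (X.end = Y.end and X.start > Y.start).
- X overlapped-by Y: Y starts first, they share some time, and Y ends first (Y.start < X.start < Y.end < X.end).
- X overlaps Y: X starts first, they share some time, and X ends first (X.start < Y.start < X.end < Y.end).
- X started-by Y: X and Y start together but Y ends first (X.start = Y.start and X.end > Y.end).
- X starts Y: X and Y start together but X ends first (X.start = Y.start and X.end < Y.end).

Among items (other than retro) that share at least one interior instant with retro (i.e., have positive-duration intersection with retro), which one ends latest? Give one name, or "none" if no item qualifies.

standup

Target retro = [15:05, 17:05].
build [10:10, 16:20] → overlaps → candidate.
compaction [07:30, 15:05] → meets → excluded.
demo [16:55, 19:55] → overlapped-by → candidate.
deploy [12:15, 16:50] → overlaps → candidate.
design_review [07:55, 12:40] → before → excluded.
ingest [20:00, 23:00] → after → excluded.
lunch [13:35, 15:00] → before → excluded.
rehearsal [12:20, 19:25] → contains → candidate.
reindex [06:05, 08:35] → before → excluded.
snapshot [07:20, 08:05] → before → excluded.
standup [13:25, 21:40] → contains → candidate.
sync_call [11:55, 12:20] → before → excluded.
triage [09:55, 11:55] → before → excluded.
Among candidates, latest end is 21:40 → standup.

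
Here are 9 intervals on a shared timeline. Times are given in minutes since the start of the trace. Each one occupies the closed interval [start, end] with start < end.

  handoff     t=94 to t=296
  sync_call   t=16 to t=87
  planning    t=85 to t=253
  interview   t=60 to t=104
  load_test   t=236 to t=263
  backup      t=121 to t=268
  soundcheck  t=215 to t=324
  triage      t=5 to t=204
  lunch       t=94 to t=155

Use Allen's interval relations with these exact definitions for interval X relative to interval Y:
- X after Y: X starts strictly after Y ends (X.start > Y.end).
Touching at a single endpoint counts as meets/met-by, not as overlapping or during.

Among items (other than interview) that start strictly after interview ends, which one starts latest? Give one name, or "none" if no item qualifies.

Target interview = [t=60, t=104].
backup [t=121, t=268] → after → candidate.
handoff [t=94, t=296] → overlapped-by → excluded.
load_test [t=236, t=263] → after → candidate.
lunch [t=94, t=155] → overlapped-by → excluded.
planning [t=85, t=253] → overlapped-by → excluded.
soundcheck [t=215, t=324] → after → candidate.
sync_call [t=16, t=87] → overlaps → excluded.
triage [t=5, t=204] → contains → excluded.
Among candidates, latest start is t=236 → load_test.

load_test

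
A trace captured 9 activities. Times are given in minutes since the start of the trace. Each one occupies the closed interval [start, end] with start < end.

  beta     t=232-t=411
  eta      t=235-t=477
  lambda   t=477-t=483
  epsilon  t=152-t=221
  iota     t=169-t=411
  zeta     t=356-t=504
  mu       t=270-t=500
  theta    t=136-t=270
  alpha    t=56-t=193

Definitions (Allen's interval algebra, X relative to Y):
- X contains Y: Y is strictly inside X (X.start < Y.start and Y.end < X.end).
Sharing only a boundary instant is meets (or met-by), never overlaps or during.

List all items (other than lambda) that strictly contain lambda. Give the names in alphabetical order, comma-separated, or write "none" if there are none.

Target lambda = [t=477, t=483].
alpha [t=56, t=193] → before → no.
beta [t=232, t=411] → before → no.
epsilon [t=152, t=221] → before → no.
eta [t=235, t=477] → meets → no.
iota [t=169, t=411] → before → no.
mu [t=270, t=500] → contains → yes.
theta [t=136, t=270] → before → no.
zeta [t=356, t=504] → contains → yes.
Result: mu, zeta.

mu, zeta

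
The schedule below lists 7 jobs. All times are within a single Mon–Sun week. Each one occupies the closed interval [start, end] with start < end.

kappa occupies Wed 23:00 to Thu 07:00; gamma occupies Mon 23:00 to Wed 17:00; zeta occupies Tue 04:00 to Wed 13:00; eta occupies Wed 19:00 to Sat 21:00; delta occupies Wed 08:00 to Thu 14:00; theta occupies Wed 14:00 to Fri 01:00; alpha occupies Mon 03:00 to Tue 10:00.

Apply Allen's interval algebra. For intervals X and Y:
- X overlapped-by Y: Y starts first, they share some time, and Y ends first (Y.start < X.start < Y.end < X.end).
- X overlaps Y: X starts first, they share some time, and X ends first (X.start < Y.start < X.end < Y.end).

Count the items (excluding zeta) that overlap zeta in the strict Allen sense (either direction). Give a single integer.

Target zeta = [Tue 04:00, Wed 13:00].
alpha [Mon 03:00, Tue 10:00] → overlaps → counts.
delta [Wed 08:00, Thu 14:00] → overlapped-by → counts.
eta [Wed 19:00, Sat 21:00] → after → no.
gamma [Mon 23:00, Wed 17:00] → contains → no.
kappa [Wed 23:00, Thu 07:00] → after → no.
theta [Wed 14:00, Fri 01:00] → after → no.
Total: 2.

2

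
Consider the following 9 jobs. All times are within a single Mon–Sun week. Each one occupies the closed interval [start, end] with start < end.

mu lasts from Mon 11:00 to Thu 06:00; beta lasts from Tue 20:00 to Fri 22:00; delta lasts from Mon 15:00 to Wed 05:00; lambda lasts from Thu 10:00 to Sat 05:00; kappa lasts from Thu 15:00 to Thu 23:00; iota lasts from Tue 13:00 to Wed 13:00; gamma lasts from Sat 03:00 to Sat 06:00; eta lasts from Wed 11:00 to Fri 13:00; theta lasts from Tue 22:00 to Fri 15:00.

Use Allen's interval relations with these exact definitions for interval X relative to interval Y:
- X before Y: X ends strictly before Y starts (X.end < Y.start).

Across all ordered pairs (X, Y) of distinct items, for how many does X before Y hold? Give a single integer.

Checking all 72 ordered pairs for relation 'before'; matching pairs in alphabetical order:
(beta, gamma): beta before gamma ✓
(delta, eta): delta before eta ✓
(delta, gamma): delta before gamma ✓
(delta, kappa): delta before kappa ✓
(delta, lambda): delta before lambda ✓
(eta, gamma): eta before gamma ✓
(iota, gamma): iota before gamma ✓
(iota, kappa): iota before kappa ✓
(iota, lambda): iota before lambda ✓
(kappa, gamma): kappa before gamma ✓
(mu, gamma): mu before gamma ✓
(mu, kappa): mu before kappa ✓
(mu, lambda): mu before lambda ✓
(theta, gamma): theta before gamma ✓
Count: 14.

14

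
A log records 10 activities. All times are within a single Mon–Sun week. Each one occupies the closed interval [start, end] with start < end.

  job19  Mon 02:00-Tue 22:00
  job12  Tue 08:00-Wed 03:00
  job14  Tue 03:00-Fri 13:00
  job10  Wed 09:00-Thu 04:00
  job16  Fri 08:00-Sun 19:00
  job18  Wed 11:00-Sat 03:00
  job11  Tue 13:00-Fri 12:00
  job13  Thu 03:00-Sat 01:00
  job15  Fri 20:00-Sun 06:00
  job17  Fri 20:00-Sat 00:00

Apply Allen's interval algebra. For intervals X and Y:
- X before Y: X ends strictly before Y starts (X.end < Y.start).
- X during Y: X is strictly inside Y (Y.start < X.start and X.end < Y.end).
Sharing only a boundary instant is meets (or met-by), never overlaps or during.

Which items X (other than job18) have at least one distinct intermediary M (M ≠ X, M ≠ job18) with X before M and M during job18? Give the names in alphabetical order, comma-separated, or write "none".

job10, job11, job12, job14, job19

Target job18 = [Wed 11:00, Sat 03:00].
Intermediaries M with M during job18: job13, job17.
Via job13 — items with X before job13: job12, job19.
Via job17 — items with X before job17: job10, job11, job12, job14, job19.
Union: job10, job11, job12, job14, job19.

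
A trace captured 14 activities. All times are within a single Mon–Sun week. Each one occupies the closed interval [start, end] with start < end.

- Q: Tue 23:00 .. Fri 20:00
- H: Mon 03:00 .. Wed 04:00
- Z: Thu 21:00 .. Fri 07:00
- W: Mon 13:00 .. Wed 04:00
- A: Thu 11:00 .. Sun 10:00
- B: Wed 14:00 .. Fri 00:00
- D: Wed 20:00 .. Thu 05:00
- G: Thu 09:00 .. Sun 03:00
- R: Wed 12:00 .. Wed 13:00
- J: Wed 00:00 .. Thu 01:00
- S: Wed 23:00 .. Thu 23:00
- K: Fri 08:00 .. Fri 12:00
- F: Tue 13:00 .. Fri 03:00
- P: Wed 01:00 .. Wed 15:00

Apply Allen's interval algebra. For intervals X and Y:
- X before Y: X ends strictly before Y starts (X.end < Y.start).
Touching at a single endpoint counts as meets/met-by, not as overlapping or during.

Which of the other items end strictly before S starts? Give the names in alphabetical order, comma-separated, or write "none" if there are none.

Target S = [Wed 23:00, Thu 23:00].
A [Thu 11:00, Sun 10:00] → overlapped-by → no.
B [Wed 14:00, Fri 00:00] → contains → no.
D [Wed 20:00, Thu 05:00] → overlaps → no.
F [Tue 13:00, Fri 03:00] → contains → no.
G [Thu 09:00, Sun 03:00] → overlapped-by → no.
H [Mon 03:00, Wed 04:00] → before → yes.
J [Wed 00:00, Thu 01:00] → overlaps → no.
K [Fri 08:00, Fri 12:00] → after → no.
P [Wed 01:00, Wed 15:00] → before → yes.
Q [Tue 23:00, Fri 20:00] → contains → no.
R [Wed 12:00, Wed 13:00] → before → yes.
W [Mon 13:00, Wed 04:00] → before → yes.
Z [Thu 21:00, Fri 07:00] → overlapped-by → no.
Result: H, P, R, W.

H, P, R, W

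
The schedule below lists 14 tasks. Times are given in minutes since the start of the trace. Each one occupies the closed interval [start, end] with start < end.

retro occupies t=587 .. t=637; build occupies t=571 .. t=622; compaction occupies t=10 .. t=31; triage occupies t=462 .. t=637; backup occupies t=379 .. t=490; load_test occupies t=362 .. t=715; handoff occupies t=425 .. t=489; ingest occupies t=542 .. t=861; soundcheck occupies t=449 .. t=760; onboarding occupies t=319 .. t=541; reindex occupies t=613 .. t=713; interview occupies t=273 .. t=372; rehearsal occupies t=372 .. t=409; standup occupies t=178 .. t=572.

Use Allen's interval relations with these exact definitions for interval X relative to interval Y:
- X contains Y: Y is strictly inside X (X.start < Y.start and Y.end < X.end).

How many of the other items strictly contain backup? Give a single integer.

Target backup = [t=379, t=490].
build [t=571, t=622] → after → no.
compaction [t=10, t=31] → before → no.
handoff [t=425, t=489] → during → no.
ingest [t=542, t=861] → after → no.
interview [t=273, t=372] → before → no.
load_test [t=362, t=715] → contains → counts.
onboarding [t=319, t=541] → contains → counts.
rehearsal [t=372, t=409] → overlaps → no.
reindex [t=613, t=713] → after → no.
retro [t=587, t=637] → after → no.
soundcheck [t=449, t=760] → overlapped-by → no.
standup [t=178, t=572] → contains → counts.
triage [t=462, t=637] → overlapped-by → no.
Total: 3.

3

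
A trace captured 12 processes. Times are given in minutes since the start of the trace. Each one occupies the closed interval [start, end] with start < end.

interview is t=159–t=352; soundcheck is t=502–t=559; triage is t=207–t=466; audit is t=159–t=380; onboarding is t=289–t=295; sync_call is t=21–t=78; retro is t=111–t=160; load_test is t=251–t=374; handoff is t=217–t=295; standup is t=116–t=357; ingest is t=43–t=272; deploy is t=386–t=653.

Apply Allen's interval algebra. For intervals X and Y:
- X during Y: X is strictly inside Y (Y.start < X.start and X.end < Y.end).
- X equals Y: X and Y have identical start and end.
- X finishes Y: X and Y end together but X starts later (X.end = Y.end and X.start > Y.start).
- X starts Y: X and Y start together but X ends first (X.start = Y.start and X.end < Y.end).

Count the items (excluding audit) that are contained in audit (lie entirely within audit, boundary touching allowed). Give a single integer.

4

Target audit = [t=159, t=380].
deploy [t=386, t=653] → after → no.
handoff [t=217, t=295] → during → counts.
ingest [t=43, t=272] → overlaps → no.
interview [t=159, t=352] → starts → counts.
load_test [t=251, t=374] → during → counts.
onboarding [t=289, t=295] → during → counts.
retro [t=111, t=160] → overlaps → no.
soundcheck [t=502, t=559] → after → no.
standup [t=116, t=357] → overlaps → no.
sync_call [t=21, t=78] → before → no.
triage [t=207, t=466] → overlapped-by → no.
Total: 4.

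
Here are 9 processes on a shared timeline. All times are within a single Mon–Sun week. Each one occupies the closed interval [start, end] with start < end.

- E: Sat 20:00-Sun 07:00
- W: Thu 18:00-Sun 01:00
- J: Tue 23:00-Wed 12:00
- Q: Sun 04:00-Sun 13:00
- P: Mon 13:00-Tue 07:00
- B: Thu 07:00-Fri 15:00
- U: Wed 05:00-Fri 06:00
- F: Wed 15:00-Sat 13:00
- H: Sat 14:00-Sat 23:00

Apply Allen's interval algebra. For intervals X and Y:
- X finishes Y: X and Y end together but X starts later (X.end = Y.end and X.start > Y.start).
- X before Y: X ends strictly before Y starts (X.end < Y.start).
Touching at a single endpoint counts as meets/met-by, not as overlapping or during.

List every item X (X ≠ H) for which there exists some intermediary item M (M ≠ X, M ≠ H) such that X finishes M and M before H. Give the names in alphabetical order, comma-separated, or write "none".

Target H = [Sat 14:00, Sat 23:00].
Intermediaries M with M before H: B, F, J, P, U.
Via B — items with X finishes B: none.
Via F — items with X finishes F: none.
Via J — items with X finishes J: none.
Via P — items with X finishes P: none.
Via U — items with X finishes U: none.
Union: none.

none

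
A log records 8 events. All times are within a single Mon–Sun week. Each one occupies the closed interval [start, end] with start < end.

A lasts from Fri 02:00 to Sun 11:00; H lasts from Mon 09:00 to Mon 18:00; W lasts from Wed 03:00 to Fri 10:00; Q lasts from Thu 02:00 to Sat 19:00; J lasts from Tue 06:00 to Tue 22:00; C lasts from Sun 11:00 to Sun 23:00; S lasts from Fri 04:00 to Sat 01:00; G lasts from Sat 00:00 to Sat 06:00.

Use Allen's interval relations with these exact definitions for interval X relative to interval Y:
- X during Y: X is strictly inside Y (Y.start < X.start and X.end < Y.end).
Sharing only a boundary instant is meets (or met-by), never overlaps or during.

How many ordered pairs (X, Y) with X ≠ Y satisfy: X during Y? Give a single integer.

Checking all 56 ordered pairs for relation 'during'; matching pairs in alphabetical order:
(G, A): G during A ✓
(G, Q): G during Q ✓
(S, A): S during A ✓
(S, Q): S during Q ✓
Count: 4.

4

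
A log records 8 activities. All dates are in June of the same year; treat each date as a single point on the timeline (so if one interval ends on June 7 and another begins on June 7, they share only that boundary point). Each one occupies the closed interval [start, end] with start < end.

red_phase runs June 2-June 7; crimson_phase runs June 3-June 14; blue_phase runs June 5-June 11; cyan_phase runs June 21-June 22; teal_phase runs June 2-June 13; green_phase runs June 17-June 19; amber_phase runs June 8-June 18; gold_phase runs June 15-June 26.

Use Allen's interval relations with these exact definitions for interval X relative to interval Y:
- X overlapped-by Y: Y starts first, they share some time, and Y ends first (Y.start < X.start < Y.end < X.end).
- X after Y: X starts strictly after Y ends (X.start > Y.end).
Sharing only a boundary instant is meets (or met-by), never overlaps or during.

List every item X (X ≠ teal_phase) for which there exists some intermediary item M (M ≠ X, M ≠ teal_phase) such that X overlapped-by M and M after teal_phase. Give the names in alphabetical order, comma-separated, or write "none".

Target teal_phase = [June 2, June 13].
Intermediaries M with M after teal_phase: cyan_phase, gold_phase, green_phase.
Via cyan_phase — items with X overlapped-by cyan_phase: none.
Via gold_phase — items with X overlapped-by gold_phase: none.
Via green_phase — items with X overlapped-by green_phase: none.
Union: none.

none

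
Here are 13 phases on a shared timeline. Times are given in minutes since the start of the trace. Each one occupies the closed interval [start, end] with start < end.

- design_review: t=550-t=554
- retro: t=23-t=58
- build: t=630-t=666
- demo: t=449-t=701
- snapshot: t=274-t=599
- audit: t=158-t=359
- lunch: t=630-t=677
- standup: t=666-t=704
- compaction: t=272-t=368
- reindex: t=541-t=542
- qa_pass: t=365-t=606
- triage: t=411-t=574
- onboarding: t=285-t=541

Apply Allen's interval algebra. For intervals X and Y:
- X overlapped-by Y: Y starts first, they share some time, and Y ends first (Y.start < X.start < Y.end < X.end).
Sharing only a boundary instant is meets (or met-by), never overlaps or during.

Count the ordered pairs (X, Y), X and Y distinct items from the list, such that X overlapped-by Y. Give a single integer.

Checking all 156 ordered pairs for relation 'overlapped-by'; matching pairs in alphabetical order:
(compaction, audit): compaction overlapped-by audit ✓
(demo, onboarding): demo overlapped-by onboarding ✓
(demo, qa_pass): demo overlapped-by qa_pass ✓
(demo, snapshot): demo overlapped-by snapshot ✓
(demo, triage): demo overlapped-by triage ✓
(onboarding, audit): onboarding overlapped-by audit ✓
(onboarding, compaction): onboarding overlapped-by compaction ✓
(qa_pass, compaction): qa_pass overlapped-by compaction ✓
(qa_pass, onboarding): qa_pass overlapped-by onboarding ✓
(qa_pass, snapshot): qa_pass overlapped-by snapshot ✓
(snapshot, audit): snapshot overlapped-by audit ✓
(snapshot, compaction): snapshot overlapped-by compaction ✓
(standup, demo): standup overlapped-by demo ✓
(standup, lunch): standup overlapped-by lunch ✓
(triage, onboarding): triage overlapped-by onboarding ✓
Count: 15.

15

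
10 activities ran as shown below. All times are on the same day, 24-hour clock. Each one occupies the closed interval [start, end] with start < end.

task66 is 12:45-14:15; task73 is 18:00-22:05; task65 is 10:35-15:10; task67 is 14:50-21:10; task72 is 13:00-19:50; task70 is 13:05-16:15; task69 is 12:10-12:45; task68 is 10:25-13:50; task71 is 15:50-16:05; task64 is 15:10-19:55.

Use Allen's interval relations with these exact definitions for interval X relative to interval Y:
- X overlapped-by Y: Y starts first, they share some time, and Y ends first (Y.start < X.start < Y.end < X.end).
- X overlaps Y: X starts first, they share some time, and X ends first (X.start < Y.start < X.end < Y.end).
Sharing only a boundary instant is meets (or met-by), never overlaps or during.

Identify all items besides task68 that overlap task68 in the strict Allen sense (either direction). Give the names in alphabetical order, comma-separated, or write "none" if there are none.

Target task68 = [10:25, 13:50].
task64 [15:10, 19:55] → after → no.
task65 [10:35, 15:10] → overlapped-by → yes.
task66 [12:45, 14:15] → overlapped-by → yes.
task67 [14:50, 21:10] → after → no.
task69 [12:10, 12:45] → during → no.
task70 [13:05, 16:15] → overlapped-by → yes.
task71 [15:50, 16:05] → after → no.
task72 [13:00, 19:50] → overlapped-by → yes.
task73 [18:00, 22:05] → after → no.
Result: task65, task66, task70, task72.

task65, task66, task70, task72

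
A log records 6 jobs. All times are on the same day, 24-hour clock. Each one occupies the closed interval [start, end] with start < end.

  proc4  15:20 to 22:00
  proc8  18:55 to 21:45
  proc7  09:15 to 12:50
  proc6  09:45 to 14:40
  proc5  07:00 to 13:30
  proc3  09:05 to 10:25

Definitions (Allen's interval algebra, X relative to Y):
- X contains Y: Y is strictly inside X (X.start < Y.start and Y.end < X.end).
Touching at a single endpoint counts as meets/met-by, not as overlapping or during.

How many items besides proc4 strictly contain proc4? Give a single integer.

0

Target proc4 = [15:20, 22:00].
proc3 [09:05, 10:25] → before → no.
proc5 [07:00, 13:30] → before → no.
proc6 [09:45, 14:40] → before → no.
proc7 [09:15, 12:50] → before → no.
proc8 [18:55, 21:45] → during → no.
Total: 0.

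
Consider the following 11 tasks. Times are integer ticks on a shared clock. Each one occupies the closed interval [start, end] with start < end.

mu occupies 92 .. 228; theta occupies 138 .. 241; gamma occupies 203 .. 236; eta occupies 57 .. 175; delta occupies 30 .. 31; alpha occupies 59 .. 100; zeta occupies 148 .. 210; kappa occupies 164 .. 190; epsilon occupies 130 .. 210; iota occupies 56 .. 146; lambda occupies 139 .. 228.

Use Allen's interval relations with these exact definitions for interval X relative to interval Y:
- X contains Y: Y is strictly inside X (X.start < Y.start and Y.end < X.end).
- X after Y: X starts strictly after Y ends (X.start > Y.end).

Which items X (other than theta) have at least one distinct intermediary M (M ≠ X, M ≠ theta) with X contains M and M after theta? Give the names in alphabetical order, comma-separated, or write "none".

Target theta = [138, 241].
Intermediaries M with M after theta: none.
Union: none.

none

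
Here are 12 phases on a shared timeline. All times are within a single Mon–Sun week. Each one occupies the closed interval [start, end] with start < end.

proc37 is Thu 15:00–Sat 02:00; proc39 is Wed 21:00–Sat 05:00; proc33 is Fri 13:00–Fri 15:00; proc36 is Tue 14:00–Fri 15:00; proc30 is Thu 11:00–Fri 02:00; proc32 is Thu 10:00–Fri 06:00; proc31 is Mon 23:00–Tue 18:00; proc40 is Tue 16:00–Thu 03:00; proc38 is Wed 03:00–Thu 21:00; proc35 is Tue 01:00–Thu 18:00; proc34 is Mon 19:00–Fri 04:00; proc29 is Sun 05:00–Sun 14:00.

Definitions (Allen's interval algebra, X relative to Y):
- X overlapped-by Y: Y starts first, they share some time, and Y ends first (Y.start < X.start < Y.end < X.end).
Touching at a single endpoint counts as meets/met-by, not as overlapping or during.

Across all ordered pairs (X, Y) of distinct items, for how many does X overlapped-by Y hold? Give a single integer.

Checking all 132 ordered pairs for relation 'overlapped-by'; matching pairs in alphabetical order:
(proc30, proc35): proc30 overlapped-by proc35 ✓
(proc30, proc38): proc30 overlapped-by proc38 ✓
(proc32, proc34): proc32 overlapped-by proc34 ✓
(proc32, proc35): proc32 overlapped-by proc35 ✓
(proc32, proc38): proc32 overlapped-by proc38 ✓
(proc35, proc31): proc35 overlapped-by proc31 ✓
(proc36, proc31): proc36 overlapped-by proc31 ✓
(proc36, proc34): proc36 overlapped-by proc34 ✓
(proc36, proc35): proc36 overlapped-by proc35 ✓
(proc37, proc30): proc37 overlapped-by proc30 ✓
(proc37, proc32): proc37 overlapped-by proc32 ✓
(proc37, proc34): proc37 overlapped-by proc34 ✓
(proc37, proc35): proc37 overlapped-by proc35 ✓
(proc37, proc36): proc37 overlapped-by proc36 ✓
(proc37, proc38): proc37 overlapped-by proc38 ✓
(proc38, proc35): proc38 overlapped-by proc35 ✓
(proc38, proc40): proc38 overlapped-by proc40 ✓
(proc39, proc34): proc39 overlapped-by proc34 ✓
(proc39, proc35): proc39 overlapped-by proc35 ✓
(proc39, proc36): proc39 overlapped-by proc36 ✓
(proc39, proc38): proc39 overlapped-by proc38 ✓
(proc39, proc40): proc39 overlapped-by proc40 ✓
(proc40, proc31): proc40 overlapped-by proc31 ✓
Count: 23.

23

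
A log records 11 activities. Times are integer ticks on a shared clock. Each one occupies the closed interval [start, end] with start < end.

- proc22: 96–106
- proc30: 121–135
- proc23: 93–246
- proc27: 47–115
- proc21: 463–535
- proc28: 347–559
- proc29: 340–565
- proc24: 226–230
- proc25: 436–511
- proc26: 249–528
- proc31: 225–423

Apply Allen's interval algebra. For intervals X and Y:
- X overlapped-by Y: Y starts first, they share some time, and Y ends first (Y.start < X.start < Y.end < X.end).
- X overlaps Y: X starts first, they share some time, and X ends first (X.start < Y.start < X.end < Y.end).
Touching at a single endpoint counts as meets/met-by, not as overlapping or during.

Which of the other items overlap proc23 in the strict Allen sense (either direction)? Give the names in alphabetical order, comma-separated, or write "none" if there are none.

proc27, proc31

Target proc23 = [93, 246].
proc21 [463, 535] → after → no.
proc22 [96, 106] → during → no.
proc24 [226, 230] → during → no.
proc25 [436, 511] → after → no.
proc26 [249, 528] → after → no.
proc27 [47, 115] → overlaps → yes.
proc28 [347, 559] → after → no.
proc29 [340, 565] → after → no.
proc30 [121, 135] → during → no.
proc31 [225, 423] → overlapped-by → yes.
Result: proc27, proc31.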